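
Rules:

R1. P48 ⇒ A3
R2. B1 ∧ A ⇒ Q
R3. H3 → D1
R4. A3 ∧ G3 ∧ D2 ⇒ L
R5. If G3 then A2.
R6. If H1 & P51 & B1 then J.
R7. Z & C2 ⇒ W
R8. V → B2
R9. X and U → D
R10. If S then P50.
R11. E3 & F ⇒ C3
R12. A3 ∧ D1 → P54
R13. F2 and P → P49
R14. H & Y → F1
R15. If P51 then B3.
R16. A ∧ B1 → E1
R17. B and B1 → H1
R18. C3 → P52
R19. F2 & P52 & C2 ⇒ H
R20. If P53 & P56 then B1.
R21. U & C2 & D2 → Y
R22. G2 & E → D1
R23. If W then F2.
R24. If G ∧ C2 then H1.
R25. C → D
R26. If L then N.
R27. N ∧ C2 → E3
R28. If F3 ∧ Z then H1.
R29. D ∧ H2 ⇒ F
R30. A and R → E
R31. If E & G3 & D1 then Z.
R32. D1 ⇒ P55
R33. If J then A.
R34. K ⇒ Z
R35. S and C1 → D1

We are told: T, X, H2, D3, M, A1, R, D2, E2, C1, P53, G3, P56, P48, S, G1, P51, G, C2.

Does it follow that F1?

No

Forward chaining from the given facts derives: A3, L, A2, P50, B3, B1, H1, N, E3, D1, J, P54, P55, A, Q, E1, E, Z, W, F2.
The only rule concluding F1 is R14, which needs H; that is never established.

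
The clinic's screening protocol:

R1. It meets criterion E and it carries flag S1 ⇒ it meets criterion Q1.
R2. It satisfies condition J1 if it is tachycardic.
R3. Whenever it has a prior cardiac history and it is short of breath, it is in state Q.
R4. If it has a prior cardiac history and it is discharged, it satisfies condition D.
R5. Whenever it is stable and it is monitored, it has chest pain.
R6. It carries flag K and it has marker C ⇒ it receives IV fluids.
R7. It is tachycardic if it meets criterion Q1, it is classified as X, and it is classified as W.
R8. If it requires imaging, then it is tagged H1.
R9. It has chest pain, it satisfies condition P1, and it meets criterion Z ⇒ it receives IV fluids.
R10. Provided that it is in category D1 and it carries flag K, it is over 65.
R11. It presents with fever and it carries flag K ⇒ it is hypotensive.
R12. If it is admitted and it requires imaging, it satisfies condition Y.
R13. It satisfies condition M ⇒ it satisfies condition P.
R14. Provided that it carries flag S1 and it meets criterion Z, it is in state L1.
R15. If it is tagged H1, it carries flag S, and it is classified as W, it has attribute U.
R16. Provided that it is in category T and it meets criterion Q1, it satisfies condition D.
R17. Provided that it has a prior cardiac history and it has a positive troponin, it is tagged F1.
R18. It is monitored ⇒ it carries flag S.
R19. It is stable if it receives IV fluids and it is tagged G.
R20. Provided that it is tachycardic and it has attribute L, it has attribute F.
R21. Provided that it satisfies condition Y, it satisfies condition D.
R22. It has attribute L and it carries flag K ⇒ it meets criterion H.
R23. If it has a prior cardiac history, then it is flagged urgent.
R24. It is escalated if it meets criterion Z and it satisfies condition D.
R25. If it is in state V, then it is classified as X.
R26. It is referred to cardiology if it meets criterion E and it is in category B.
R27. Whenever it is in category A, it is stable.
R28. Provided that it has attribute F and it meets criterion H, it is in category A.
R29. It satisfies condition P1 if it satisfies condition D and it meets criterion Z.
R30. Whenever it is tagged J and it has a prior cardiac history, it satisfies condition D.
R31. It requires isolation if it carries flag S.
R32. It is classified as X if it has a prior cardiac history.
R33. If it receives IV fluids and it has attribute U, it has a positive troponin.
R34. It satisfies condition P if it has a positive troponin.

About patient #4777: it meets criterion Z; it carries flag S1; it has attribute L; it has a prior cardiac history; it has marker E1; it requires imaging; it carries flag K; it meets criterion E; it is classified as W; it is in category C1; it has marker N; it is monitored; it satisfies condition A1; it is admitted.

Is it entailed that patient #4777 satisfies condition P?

Yes

By R1 (it meets criterion E, it carries flag S1): it meets criterion Q1.
By R8 (it requires imaging): it is tagged H1.
By R12 (it is admitted, it requires imaging): it satisfies condition Y.
By R18 (it is monitored): it carries flag S.
By R21 (it satisfies condition Y): it satisfies condition D.
By R22 (it has attribute L, it carries flag K): it meets criterion H.
By R29 (it satisfies condition D, it meets criterion Z): it satisfies condition P1.
By R32 (it has a prior cardiac history): it is classified as X.
By R7 (it meets criterion Q1, it is classified as X, it is classified as W): it is tachycardic.
By R15 (it is tagged H1, it carries flag S, it is classified as W): it has attribute U.
By R20 (it is tachycardic, it has attribute L): it has attribute F.
By R28 (it has attribute F, it meets criterion H): it is in category A.
By R27 (it is in category A): it is stable.
By R5 (it is stable, it is monitored): it has chest pain.
By R9 (it has chest pain, it satisfies condition P1, it meets criterion Z): it receives IV fluids.
By R33 (it receives IV fluids, it has attribute U): it has a positive troponin.
By R34 (it has a positive troponin): it satisfies condition P.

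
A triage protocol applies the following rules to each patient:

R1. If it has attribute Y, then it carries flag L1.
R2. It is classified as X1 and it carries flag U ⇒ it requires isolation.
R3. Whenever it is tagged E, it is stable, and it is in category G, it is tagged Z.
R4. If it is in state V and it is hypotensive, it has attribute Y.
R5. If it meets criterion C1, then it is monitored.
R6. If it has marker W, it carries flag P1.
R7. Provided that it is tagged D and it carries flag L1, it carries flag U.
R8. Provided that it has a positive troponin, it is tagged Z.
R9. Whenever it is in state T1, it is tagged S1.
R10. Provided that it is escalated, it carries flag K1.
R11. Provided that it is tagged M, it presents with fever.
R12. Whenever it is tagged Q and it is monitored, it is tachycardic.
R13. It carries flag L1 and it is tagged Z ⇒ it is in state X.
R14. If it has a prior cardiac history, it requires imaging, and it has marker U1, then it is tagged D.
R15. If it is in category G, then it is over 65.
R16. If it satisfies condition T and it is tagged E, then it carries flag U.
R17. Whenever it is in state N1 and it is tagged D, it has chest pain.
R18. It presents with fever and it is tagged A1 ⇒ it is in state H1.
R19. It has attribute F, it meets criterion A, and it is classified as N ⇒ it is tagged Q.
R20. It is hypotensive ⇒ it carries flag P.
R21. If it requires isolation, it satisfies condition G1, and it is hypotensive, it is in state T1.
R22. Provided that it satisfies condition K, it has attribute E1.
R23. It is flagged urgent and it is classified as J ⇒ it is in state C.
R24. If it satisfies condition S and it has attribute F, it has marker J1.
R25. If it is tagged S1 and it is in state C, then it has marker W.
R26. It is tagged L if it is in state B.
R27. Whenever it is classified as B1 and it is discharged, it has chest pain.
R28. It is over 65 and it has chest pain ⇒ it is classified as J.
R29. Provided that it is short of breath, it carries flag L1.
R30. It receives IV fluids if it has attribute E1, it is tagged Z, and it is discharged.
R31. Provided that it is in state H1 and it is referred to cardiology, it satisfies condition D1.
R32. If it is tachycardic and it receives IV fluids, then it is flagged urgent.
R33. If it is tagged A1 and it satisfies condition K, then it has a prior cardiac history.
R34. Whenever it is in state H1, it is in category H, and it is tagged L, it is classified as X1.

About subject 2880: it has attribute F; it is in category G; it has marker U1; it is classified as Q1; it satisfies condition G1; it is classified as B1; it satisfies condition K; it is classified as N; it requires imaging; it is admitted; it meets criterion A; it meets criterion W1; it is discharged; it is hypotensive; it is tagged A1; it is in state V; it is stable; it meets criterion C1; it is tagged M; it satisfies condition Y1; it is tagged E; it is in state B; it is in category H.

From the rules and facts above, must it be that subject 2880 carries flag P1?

Yes

By R3 (it is tagged E, it is stable, it is in category G): it is tagged Z.
By R4 (it is in state V, it is hypotensive): it has attribute Y.
By R5 (it meets criterion C1): it is monitored.
By R11 (it is tagged M): it presents with fever.
By R15 (it is in category G): it is over 65.
By R18 (it presents with fever, it is tagged A1): it is in state H1.
By R19 (it has attribute F, it meets criterion A, it is classified as N): it is tagged Q.
By R22 (it satisfies condition K): it has attribute E1.
By R26 (it is in state B): it is tagged L.
By R27 (it is classified as B1, it is discharged): it has chest pain.
By R28 (it is over 65, it has chest pain): it is classified as J.
By R30 (it has attribute E1, it is tagged Z, it is discharged): it receives IV fluids.
By R33 (it is tagged A1, it satisfies condition K): it has a prior cardiac history.
By R34 (it is in state H1, it is in category H, it is tagged L): it is classified as X1.
By R1 (it has attribute Y): it carries flag L1.
By R12 (it is tagged Q, it is monitored): it is tachycardic.
By R14 (it has a prior cardiac history, it requires imaging, it has marker U1): it is tagged D.
By R32 (it is tachycardic, it receives IV fluids): it is flagged urgent.
By R7 (it is tagged D, it carries flag L1): it carries flag U.
By R23 (it is flagged urgent, it is classified as J): it is in state C.
By R2 (it is classified as X1, it carries flag U): it requires isolation.
By R21 (it requires isolation, it satisfies condition G1, it is hypotensive): it is in state T1.
By R9 (it is in state T1): it is tagged S1.
By R25 (it is tagged S1, it is in state C): it has marker W.
By R6 (it has marker W): it carries flag P1.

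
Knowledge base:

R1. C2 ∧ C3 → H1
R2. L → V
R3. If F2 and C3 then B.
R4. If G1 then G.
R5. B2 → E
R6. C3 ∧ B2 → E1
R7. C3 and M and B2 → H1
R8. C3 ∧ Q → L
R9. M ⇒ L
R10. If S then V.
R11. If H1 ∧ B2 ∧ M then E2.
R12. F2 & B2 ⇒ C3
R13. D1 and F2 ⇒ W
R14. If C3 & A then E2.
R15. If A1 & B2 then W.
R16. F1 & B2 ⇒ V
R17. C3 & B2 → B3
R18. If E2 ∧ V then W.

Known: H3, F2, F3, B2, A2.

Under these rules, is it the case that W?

No

Forward chaining from the given facts derives: E, C3, B3, B, E1.
Rules concluding W: R13 needs D1; R15 needs A1; R18 needs E2 — none of these are established.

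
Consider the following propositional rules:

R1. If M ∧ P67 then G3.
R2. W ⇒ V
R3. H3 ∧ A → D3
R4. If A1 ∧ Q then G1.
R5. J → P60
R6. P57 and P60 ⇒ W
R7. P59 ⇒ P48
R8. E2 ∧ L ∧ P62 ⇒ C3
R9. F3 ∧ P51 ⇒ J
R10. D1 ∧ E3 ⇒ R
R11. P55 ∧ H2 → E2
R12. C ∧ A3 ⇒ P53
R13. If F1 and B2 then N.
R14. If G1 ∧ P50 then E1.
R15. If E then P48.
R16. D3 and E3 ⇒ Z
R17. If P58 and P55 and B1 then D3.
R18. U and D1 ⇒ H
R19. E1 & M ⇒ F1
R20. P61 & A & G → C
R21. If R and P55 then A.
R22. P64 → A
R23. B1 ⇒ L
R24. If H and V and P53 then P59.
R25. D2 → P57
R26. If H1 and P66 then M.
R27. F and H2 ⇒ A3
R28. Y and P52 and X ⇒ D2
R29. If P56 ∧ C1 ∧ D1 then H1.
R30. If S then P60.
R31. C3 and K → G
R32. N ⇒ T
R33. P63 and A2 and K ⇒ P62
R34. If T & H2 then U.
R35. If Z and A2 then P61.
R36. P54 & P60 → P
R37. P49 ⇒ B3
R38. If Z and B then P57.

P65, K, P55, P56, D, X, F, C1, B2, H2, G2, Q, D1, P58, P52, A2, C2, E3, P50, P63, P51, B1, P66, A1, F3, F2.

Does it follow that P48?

No

Forward chaining from the given facts derives: G1, J, R, E2, E1, D3, A, L, A3, H1, P62, P60, C3, Z, M, G, P61, F1, C, P53, N, T, U, H.
Rules concluding P48: R7 needs P59; R15 needs E — none of these are established.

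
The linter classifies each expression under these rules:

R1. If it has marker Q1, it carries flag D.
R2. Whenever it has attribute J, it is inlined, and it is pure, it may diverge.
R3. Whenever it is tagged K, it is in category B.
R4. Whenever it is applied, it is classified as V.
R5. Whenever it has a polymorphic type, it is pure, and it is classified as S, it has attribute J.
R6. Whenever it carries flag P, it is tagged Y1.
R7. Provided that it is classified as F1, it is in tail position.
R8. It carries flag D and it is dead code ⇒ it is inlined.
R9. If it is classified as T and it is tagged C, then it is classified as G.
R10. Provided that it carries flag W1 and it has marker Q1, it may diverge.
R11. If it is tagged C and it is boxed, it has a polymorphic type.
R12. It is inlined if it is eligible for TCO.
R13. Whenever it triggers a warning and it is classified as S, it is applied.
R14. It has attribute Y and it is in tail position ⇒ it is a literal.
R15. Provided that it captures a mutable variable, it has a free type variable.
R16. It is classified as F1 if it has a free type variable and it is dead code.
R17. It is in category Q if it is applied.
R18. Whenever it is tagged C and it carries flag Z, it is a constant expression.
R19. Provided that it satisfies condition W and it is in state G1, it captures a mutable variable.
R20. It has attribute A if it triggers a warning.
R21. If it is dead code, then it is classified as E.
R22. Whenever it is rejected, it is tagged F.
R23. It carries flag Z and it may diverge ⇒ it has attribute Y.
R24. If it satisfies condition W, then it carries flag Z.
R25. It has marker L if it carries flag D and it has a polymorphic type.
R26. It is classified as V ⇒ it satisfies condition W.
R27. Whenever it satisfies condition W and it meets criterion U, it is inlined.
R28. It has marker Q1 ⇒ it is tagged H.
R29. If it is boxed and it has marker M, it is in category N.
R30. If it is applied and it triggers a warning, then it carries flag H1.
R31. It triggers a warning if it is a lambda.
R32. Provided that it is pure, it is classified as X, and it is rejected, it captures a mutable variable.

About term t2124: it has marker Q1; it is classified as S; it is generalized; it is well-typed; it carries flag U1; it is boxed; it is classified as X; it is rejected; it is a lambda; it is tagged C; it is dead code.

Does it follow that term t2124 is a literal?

Forward chaining from the given facts derives: carries flag D, is inlined, has a polymorphic type, is classified as E, is tagged F, has marker L, is tagged H, triggers a warning, is applied, is in category Q, has attribute A, carries flag H1, is classified as V, satisfies condition W, carries flag Z, is a constant expression.
The only rule concluding "it is a literal" is R14, which needs "it has attribute Y"; that is never established.

No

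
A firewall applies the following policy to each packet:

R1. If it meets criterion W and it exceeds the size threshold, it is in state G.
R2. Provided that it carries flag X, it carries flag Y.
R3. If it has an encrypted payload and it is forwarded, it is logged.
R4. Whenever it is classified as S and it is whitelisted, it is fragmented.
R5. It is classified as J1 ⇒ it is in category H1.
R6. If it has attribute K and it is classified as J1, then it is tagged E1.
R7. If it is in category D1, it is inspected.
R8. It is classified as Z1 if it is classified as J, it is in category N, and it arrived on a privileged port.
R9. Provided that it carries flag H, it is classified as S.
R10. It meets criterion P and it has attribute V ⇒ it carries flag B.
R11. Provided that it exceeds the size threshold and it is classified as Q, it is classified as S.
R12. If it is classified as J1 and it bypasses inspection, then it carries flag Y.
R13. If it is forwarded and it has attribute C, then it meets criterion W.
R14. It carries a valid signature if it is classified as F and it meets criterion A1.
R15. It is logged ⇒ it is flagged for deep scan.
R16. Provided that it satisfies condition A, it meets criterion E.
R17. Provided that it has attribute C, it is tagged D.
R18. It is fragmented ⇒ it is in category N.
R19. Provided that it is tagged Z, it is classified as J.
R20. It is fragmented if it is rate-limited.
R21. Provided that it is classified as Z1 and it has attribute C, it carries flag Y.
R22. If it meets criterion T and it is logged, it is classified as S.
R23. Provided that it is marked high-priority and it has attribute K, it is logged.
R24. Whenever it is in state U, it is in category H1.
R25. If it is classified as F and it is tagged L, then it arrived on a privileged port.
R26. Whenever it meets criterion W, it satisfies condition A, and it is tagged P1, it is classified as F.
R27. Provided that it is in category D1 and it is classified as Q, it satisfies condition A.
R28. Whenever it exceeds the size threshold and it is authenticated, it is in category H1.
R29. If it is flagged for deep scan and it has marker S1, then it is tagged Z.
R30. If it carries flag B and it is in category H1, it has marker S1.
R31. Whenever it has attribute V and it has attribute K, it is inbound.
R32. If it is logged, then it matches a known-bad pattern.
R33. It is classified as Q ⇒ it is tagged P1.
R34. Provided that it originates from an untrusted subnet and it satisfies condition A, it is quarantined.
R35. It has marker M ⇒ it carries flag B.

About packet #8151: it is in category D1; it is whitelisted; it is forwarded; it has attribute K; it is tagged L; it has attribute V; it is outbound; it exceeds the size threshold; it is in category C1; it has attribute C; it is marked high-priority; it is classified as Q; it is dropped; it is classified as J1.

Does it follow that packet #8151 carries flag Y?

Forward chaining from the given facts derives: is in category H1, is tagged E1, is inspected, is classified as S, meets criterion W, is tagged D, is logged, satisfies condition A, is inbound, matches a known-bad pattern, is tagged P1, is in state G, is fragmented, is flagged for deep scan, meets criterion E, is in category N, is classified as F, arrived on a privileged port.
Rules concluding "it carries flag Y": R2 needs "it carries flag X"; R12 needs "it bypasses inspection"; R21 needs "it is classified as Z1" — none of these are established.

No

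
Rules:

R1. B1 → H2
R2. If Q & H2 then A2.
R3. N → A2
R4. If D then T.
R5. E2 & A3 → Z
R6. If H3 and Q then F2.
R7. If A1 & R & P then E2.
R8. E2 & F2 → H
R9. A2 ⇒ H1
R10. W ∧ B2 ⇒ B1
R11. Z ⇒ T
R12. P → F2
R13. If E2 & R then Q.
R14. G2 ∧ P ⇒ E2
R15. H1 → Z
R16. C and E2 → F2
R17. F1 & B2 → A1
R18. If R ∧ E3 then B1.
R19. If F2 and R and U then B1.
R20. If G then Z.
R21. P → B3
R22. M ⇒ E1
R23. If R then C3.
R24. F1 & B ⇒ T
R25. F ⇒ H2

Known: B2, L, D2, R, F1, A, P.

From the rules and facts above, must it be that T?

No

Forward chaining from the given facts derives: F2, A1, B3, C3, E2, H, Q.
Rules concluding T: R4 needs D; R11 needs Z; R24 needs B — none of these are established.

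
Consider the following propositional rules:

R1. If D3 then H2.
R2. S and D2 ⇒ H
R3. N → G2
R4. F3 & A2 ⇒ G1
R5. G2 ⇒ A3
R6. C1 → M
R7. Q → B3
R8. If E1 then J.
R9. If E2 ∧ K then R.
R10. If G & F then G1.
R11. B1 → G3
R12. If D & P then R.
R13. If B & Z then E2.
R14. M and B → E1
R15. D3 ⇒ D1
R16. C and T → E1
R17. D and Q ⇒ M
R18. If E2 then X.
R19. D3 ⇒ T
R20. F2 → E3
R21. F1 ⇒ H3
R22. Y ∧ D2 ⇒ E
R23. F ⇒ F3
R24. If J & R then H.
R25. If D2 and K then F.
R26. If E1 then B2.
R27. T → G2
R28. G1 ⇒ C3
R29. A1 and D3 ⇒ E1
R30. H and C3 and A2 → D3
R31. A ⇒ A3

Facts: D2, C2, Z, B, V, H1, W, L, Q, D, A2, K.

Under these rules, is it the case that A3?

Yes

E2  (by R13: B, Z)
M  (by R17: D, Q)
F  (by R25: D2, K)
R  (by R9: E2, K)
E1  (by R14: M, B)
F3  (by R23: F)
G1  (by R4: F3, A2)
J  (by R8: E1)
H  (by R24: J, R)
C3  (by R28: G1)
D3  (by R30: H, C3, A2)
T  (by R19: D3)
G2  (by R27: T)
A3  (by R5: G2)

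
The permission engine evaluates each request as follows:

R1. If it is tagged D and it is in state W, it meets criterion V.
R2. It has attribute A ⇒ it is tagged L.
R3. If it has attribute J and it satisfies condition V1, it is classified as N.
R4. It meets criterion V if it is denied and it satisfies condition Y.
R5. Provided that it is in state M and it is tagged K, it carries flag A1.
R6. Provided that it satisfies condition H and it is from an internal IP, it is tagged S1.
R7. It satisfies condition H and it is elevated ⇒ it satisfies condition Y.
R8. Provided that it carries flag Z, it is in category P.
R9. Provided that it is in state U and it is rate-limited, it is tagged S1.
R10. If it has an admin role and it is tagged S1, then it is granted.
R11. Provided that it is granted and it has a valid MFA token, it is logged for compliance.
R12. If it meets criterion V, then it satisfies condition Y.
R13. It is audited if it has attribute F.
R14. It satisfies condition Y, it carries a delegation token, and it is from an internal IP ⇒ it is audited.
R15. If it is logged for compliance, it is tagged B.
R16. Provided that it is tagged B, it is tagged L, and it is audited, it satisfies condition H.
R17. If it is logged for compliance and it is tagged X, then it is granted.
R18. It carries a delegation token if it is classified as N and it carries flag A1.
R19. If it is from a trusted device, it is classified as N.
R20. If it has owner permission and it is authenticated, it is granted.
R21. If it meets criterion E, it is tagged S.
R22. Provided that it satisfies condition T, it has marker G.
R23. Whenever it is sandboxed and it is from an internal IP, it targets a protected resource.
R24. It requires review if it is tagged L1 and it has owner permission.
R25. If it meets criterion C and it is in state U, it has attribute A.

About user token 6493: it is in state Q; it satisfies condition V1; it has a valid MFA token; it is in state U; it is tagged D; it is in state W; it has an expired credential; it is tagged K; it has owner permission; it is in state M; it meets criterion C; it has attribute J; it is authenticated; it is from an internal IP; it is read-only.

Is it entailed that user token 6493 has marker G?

No

Forward chaining from the given facts derives: meets criterion V, is classified as N, carries flag A1, satisfies condition Y, carries a delegation token, is granted, has attribute A, is tagged L, is logged for compliance, is audited, is tagged B, satisfies condition H, is tagged S1.
The only rule concluding "it has marker G" is R22, which needs "it satisfies condition T"; that is never established.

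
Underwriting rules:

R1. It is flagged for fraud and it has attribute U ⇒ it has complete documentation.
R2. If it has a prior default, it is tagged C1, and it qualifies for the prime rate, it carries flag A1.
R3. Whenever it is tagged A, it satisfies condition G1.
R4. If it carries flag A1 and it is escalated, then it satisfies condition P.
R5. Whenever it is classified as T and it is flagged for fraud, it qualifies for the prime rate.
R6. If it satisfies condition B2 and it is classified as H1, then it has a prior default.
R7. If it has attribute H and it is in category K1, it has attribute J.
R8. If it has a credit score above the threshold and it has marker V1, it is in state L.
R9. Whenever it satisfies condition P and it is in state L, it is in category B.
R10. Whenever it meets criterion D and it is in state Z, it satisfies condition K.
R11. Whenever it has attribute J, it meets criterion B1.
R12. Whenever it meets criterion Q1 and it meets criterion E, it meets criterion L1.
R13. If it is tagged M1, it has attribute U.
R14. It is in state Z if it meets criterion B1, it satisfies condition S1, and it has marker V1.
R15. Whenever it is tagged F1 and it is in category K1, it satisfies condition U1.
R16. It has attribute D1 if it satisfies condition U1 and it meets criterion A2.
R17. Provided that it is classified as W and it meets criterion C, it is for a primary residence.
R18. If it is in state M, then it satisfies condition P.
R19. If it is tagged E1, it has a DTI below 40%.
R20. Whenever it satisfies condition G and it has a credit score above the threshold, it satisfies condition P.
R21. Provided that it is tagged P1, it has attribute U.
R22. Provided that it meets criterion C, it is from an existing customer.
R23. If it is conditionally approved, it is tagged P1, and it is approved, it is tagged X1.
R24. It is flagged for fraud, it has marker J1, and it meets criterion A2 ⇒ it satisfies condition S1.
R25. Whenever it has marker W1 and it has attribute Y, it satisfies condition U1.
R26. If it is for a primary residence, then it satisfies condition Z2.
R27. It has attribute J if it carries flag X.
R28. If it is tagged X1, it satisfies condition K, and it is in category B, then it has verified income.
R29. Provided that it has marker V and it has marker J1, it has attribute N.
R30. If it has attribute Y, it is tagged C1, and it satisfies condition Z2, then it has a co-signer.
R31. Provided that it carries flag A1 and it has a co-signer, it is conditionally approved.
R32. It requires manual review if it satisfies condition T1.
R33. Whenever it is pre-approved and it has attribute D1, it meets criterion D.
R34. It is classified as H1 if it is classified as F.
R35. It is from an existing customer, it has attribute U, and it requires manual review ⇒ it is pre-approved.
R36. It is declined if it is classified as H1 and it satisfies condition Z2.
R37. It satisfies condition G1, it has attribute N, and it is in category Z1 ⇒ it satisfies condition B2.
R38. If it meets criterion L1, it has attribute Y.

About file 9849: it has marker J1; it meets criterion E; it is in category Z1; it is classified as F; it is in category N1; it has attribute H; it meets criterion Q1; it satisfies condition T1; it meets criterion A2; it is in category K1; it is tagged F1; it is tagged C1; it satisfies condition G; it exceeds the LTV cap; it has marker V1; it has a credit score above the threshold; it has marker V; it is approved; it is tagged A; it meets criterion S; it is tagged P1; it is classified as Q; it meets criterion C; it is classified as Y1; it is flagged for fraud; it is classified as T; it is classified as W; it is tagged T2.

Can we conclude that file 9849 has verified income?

By R3 (it is tagged A): it satisfies condition G1.
By R5 (it is classified as T, it is flagged for fraud): it qualifies for the prime rate.
By R7 (it has attribute H, it is in category K1): it has attribute J.
By R8 (it has a credit score above the threshold, it has marker V1): it is in state L.
By R11 (it has attribute J): it meets criterion B1.
By R12 (it meets criterion Q1, it meets criterion E): it meets criterion L1.
By R15 (it is tagged F1, it is in category K1): it satisfies condition U1.
By R16 (it satisfies condition U1, it meets criterion A2): it has attribute D1.
By R17 (it is classified as W, it meets criterion C): it is for a primary residence.
By R20 (it satisfies condition G, it has a credit score above the threshold): it satisfies condition P.
By R21 (it is tagged P1): it has attribute U.
By R22 (it meets criterion C): it is from an existing customer.
By R24 (it is flagged for fraud, it has marker J1, it meets criterion A2): it satisfies condition S1.
By R26 (it is for a primary residence): it satisfies condition Z2.
By R29 (it has marker V, it has marker J1): it has attribute N.
By R32 (it satisfies condition T1): it requires manual review.
By R34 (it is classified as F): it is classified as H1.
By R35 (it is from an existing customer, it has attribute U, it requires manual review): it is pre-approved.
By R37 (it satisfies condition G1, it has attribute N, it is in category Z1): it satisfies condition B2.
By R38 (it meets criterion L1): it has attribute Y.
By R6 (it satisfies condition B2, it is classified as H1): it has a prior default.
By R9 (it satisfies condition P, it is in state L): it is in category B.
By R14 (it meets criterion B1, it satisfies condition S1, it has marker V1): it is in state Z.
By R30 (it has attribute Y, it is tagged C1, it satisfies condition Z2): it has a co-signer.
By R33 (it is pre-approved, it has attribute D1): it meets criterion D.
By R2 (it has a prior default, it is tagged C1, it qualifies for the prime rate): it carries flag A1.
By R10 (it meets criterion D, it is in state Z): it satisfies condition K.
By R31 (it carries flag A1, it has a co-signer): it is conditionally approved.
By R23 (it is conditionally approved, it is tagged P1, it is approved): it is tagged X1.
By R28 (it is tagged X1, it satisfies condition K, it is in category B): it has verified income.

Yes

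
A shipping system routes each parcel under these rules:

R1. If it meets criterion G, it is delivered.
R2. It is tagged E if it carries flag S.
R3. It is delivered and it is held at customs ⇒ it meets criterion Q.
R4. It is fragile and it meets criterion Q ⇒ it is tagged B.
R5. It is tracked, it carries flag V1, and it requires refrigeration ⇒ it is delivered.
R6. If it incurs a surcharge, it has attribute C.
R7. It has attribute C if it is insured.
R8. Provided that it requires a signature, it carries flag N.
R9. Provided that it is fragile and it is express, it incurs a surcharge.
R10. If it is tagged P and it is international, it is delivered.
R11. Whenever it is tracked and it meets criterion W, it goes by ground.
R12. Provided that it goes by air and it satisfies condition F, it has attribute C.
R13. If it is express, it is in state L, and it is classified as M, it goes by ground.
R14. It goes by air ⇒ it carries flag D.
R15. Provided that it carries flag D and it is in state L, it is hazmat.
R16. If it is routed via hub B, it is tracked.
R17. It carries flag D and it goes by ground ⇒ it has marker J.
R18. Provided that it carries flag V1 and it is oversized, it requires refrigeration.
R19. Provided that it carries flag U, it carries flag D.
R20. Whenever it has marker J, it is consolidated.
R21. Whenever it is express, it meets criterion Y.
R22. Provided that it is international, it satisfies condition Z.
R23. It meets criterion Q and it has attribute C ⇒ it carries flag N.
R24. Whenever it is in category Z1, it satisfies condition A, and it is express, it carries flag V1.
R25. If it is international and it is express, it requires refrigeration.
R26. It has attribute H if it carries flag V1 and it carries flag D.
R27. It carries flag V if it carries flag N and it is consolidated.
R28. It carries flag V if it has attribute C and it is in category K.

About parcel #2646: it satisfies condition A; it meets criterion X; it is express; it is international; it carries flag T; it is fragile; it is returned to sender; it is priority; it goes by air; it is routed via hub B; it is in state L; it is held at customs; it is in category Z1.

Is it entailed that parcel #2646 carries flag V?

Forward chaining from the given facts derives: incurs a surcharge, carries flag D, is hazmat, is tracked, meets criterion Y, satisfies condition Z, carries flag V1, requires refrigeration, has attribute H, is delivered, has attribute C, meets criterion Q, is tagged B, carries flag N.
Rules concluding "it carries flag V": R27 needs "it is consolidated"; R28 needs "it is in category K" — none of these are established.

No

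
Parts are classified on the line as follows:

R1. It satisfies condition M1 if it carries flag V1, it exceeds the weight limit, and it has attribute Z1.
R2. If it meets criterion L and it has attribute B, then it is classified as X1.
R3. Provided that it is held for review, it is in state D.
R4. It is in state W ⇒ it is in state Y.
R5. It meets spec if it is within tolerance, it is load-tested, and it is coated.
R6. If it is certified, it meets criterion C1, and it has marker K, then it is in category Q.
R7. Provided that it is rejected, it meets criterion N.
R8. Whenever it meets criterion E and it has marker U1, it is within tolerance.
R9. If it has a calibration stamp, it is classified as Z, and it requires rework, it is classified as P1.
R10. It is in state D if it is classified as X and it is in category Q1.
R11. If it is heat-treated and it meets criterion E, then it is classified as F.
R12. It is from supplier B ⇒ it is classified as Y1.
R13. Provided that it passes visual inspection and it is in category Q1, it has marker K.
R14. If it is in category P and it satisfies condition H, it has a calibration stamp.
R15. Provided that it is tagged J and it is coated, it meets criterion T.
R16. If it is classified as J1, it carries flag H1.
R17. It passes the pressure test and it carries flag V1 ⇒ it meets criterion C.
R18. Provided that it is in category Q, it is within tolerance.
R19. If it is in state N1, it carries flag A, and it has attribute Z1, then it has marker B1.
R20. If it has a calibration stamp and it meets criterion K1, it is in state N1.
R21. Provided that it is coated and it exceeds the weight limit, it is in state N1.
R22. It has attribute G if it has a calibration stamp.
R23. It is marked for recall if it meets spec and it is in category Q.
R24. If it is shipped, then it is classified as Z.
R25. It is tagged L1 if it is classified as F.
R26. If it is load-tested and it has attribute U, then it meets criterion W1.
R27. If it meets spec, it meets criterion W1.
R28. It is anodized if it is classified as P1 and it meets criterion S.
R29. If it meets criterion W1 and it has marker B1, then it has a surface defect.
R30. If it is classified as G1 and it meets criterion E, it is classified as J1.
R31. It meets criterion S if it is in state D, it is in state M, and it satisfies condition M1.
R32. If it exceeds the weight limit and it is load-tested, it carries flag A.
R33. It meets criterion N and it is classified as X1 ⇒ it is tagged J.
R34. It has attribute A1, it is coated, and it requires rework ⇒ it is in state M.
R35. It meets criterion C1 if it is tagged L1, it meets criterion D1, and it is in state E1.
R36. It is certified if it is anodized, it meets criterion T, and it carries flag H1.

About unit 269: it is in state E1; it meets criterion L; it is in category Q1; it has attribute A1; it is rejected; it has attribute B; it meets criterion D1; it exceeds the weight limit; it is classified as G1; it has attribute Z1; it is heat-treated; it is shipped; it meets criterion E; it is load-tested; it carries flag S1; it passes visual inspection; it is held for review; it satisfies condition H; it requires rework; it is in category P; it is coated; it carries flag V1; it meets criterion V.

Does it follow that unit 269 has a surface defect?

By R1 (it carries flag V1, it exceeds the weight limit, it has attribute Z1): it satisfies condition M1.
By R2 (it meets criterion L, it has attribute B): it is classified as X1.
By R3 (it is held for review): it is in state D.
By R7 (it is rejected): it meets criterion N.
By R11 (it is heat-treated, it meets criterion E): it is classified as F.
By R13 (it passes visual inspection, it is in category Q1): it has marker K.
By R14 (it is in category P, it satisfies condition H): it has a calibration stamp.
By R21 (it is coated, it exceeds the weight limit): it is in state N1.
By R24 (it is shipped): it is classified as Z.
By R25 (it is classified as F): it is tagged L1.
By R30 (it is classified as G1, it meets criterion E): it is classified as J1.
By R32 (it exceeds the weight limit, it is load-tested): it carries flag A.
By R33 (it meets criterion N, it is classified as X1): it is tagged J.
By R34 (it has attribute A1, it is coated, it requires rework): it is in state M.
By R35 (it is tagged L1, it meets criterion D1, it is in state E1): it meets criterion C1.
By R9 (it has a calibration stamp, it is classified as Z, it requires rework): it is classified as P1.
By R15 (it is tagged J, it is coated): it meets criterion T.
By R16 (it is classified as J1): it carries flag H1.
By R19 (it is in state N1, it carries flag A, it has attribute Z1): it has marker B1.
By R31 (it is in state D, it is in state M, it satisfies condition M1): it meets criterion S.
By R28 (it is classified as P1, it meets criterion S): it is anodized.
By R36 (it is anodized, it meets criterion T, it carries flag H1): it is certified.
By R6 (it is certified, it meets criterion C1, it has marker K): it is in category Q.
By R18 (it is in category Q): it is within tolerance.
By R5 (it is within tolerance, it is load-tested, it is coated): it meets spec.
By R27 (it meets spec): it meets criterion W1.
By R29 (it meets criterion W1, it has marker B1): it has a surface defect.

Yes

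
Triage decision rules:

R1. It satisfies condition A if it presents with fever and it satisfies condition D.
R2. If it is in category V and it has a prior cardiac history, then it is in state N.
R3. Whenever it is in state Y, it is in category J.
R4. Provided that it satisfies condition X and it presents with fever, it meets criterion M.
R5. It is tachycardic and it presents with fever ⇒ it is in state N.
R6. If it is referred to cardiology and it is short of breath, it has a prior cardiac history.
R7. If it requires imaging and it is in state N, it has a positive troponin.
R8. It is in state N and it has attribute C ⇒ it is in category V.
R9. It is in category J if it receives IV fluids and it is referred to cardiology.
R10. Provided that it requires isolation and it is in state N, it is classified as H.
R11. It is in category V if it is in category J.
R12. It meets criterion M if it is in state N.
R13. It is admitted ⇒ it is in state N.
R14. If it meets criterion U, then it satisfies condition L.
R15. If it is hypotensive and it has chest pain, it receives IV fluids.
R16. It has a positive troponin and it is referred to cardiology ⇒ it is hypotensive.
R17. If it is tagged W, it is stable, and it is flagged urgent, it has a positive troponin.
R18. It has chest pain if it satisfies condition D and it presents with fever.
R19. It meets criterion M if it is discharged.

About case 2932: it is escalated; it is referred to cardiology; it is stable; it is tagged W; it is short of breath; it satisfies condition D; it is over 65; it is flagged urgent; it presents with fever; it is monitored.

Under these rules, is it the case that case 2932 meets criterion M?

By R6 (it is referred to cardiology, it is short of breath): it has a prior cardiac history.
By R17 (it is tagged W, it is stable, it is flagged urgent): it has a positive troponin.
By R18 (it satisfies condition D, it presents with fever): it has chest pain.
By R16 (it has a positive troponin, it is referred to cardiology): it is hypotensive.
By R15 (it is hypotensive, it has chest pain): it receives IV fluids.
By R9 (it receives IV fluids, it is referred to cardiology): it is in category J.
By R11 (it is in category J): it is in category V.
By R2 (it is in category V, it has a prior cardiac history): it is in state N.
By R12 (it is in state N): it meets criterion M.

Yes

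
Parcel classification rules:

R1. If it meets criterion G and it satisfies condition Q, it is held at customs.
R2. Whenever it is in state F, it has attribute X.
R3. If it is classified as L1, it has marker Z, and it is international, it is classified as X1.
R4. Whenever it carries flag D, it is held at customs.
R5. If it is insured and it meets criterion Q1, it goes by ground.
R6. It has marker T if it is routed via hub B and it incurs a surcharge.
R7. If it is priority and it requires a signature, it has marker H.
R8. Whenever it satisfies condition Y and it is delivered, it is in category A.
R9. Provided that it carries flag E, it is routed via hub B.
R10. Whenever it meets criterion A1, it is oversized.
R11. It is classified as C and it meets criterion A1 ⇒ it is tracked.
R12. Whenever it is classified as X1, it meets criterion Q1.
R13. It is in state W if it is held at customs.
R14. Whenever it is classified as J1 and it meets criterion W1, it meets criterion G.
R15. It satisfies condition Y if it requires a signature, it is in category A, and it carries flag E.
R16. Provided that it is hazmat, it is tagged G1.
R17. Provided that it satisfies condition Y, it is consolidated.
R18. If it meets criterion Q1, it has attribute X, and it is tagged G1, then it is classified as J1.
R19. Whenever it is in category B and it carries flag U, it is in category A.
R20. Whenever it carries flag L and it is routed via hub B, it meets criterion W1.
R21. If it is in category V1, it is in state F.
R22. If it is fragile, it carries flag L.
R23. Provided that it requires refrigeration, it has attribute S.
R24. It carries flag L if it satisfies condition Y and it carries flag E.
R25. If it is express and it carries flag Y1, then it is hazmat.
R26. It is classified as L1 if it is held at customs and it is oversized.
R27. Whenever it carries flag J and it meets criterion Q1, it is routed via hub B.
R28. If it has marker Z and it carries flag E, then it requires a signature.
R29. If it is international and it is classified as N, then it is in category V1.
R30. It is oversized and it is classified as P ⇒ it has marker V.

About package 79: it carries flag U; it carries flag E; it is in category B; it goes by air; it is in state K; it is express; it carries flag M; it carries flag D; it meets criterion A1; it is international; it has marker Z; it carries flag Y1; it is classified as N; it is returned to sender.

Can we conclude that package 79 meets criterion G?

Yes

By R4 (it carries flag D): it is held at customs.
By R9 (it carries flag E): it is routed via hub B.
By R10 (it meets criterion A1): it is oversized.
By R19 (it is in category B, it carries flag U): it is in category A.
By R25 (it is express, it carries flag Y1): it is hazmat.
By R26 (it is held at customs, it is oversized): it is classified as L1.
By R28 (it has marker Z, it carries flag E): it requires a signature.
By R29 (it is international, it is classified as N): it is in category V1.
By R3 (it is classified as L1, it has marker Z, it is international): it is classified as X1.
By R12 (it is classified as X1): it meets criterion Q1.
By R15 (it requires a signature, it is in category A, it carries flag E): it satisfies condition Y.
By R16 (it is hazmat): it is tagged G1.
By R21 (it is in category V1): it is in state F.
By R24 (it satisfies condition Y, it carries flag E): it carries flag L.
By R2 (it is in state F): it has attribute X.
By R18 (it meets criterion Q1, it has attribute X, it is tagged G1): it is classified as J1.
By R20 (it carries flag L, it is routed via hub B): it meets criterion W1.
By R14 (it is classified as J1, it meets criterion W1): it meets criterion G.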